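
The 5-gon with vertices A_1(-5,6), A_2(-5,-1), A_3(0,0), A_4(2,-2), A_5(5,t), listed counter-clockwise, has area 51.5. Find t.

4

Write out the shoelace sum; only the two edges meeting at A_5 involve t:
2·Area = [(2·t − 5·(-2)) + (5·6 − (-5)·t)] + 35
       = 7·t + 75 = 103
⇒ t = 4.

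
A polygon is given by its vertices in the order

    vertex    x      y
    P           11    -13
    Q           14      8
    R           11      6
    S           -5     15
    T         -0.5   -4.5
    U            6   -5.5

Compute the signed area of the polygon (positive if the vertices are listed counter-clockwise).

Apply the shoelace formula: 2A = Σ (x_i·y_{i+1} − x_{i+1}·y_i), indices taken mod 6.
P→Q: (11)(8) − (14)(-13) = 270
Q→R: (14)(6) − (11)(8) = -4
R→S: (11)(15) − (-5)(6) = 195
S→T: (-5)(-4.5) − (-0.5)(15) = 30
T→U: (-0.5)(-5.5) − (6)(-4.5) = 29.75
U→P: (6)(-13) − (11)(-5.5) = -17.5
Σ = 503.25
Signed area = Σ/2 = 251.625 (positive ⇒ counter-clockwise traversal).

251.625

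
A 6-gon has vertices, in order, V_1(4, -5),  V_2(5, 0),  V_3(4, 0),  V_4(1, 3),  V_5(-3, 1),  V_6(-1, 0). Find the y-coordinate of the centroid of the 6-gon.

-73/159

Apply the shoelace formula. First the cross-terms c_i = x_i·y_{i+1} − x_{i+1}·y_i:
  25, 0, 12, 10, 1, 5  ⇒  2A = 53, A = 26.5.
Then Σ (y_i + y_{i+1})·c_i = -73, so ȳ = -73 / (6·26.5) = -73/159.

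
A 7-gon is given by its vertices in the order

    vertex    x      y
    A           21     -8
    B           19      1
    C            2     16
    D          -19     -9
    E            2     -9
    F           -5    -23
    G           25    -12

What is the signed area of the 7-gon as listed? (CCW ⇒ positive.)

Σ = (173) + (302) + (286) + (189) + (-91) + (635) + (52) = 1546
Signed area = Σ/2 = 773 (positive ⇒ counter-clockwise traversal).

773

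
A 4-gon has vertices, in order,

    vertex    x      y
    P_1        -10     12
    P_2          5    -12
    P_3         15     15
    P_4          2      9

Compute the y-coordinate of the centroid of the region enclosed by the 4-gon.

631/178

Apply the surveyor's formula. First the cross-terms c_i = x_i·y_{i+1} − x_{i+1}·y_i:
  60, 255, 105, 114  ⇒  2A = 534, A = 267.
Then Σ (y_i + y_{i+1})·c_i = 5679, so ȳ = 5679 / (6·267) = 631/178.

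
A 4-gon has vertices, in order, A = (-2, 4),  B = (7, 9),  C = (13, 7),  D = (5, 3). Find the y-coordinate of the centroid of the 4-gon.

122/21

Apply Gauss's area formula. First the cross-terms c_i = x_i·y_{i+1} − x_{i+1}·y_i:
  -46, -68, 4, 26  ⇒  2A = -84, A = -42.
Then Σ (y_i + y_{i+1})·c_i = -1464, so ȳ = -1464 / (6·(-42)) = 122/21.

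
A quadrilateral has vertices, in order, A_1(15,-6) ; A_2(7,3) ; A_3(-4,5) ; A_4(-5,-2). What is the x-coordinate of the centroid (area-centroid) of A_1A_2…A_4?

786/227

Apply Gauss's area formula. First the cross-terms c_i = x_i·y_{i+1} − x_{i+1}·y_i:
  87, 47, 33, 60  ⇒  2A = 227, A = 113.5.
Then Σ (x_i + x_{i+1})·c_i = 2358, so x̄ = 2358 / (6·113.5) = 786/227.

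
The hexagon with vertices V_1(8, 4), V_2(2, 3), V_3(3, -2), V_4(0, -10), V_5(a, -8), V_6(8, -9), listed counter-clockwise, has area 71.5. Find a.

Write out the shoelace sum; only the two edges meeting at V_5 involve a:
2·Area = [(0·(-8) − a·(-10)) + (a·(-9) − 8·(-8))] + 77
       = 1·a + 141 = 143
⇒ a = 2.

2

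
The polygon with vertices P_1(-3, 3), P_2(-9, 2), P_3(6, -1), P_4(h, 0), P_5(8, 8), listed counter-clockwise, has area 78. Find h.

The doubled signed area Σ (x_i y_{i+1} − x_{i+1} y_i) is linear in h.
With h=0 it equals 66; the coefficient of h is 9 (from the two edges through P_4).
So 9·h + 66 = 2·78 = 156 ⇒ h = 10.

10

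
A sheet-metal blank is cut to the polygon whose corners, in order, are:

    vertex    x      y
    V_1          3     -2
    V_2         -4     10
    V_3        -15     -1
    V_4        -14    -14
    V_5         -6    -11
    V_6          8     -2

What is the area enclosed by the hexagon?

Σ = (22) + (154) + (196) + (70) + (100) + (-10) = 532
Area = |Σ|/2 = 266.

266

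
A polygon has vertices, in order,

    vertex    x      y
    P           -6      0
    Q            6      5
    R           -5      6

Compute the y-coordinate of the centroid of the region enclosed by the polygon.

Apply the shoelace (surveyor's) formula. First the cross-terms c_i = x_i·y_{i+1} − x_{i+1}·y_i:
  -30, 61, 36  ⇒  2A = 67, A = 33.5.
Then Σ (y_i + y_{i+1})·c_i = 737, so ȳ = 737 / (6·33.5) = 11/3.

11/3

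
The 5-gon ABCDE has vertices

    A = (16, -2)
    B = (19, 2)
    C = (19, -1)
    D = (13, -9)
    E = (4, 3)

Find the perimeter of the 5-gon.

46

|AB| = √((3)² + (4)²) = √25 = 5
|BC| = √((0)² + (-3)²) = √9 = 3
|CD| = √((-6)² + (-8)²) = √100 = 10
|DE| = √((-9)² + (12)²) = √225 = 15
|EA| = √((12)² + (-5)²) = √169 = 13
Perimeter = 5 + 3 + 10 + 15 + 13 = 46.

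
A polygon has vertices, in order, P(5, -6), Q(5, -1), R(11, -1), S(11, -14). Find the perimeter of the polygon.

34

|PQ| = √((0)² + (5)²) = √25 = 5
|QR| = √((6)² + (0)²) = √36 = 6
|RS| = √((0)² + (-13)²) = √169 = 13
|SP| = √((-6)² + (8)²) = √100 = 10
Perimeter = 5 + 6 + 13 + 10 = 34.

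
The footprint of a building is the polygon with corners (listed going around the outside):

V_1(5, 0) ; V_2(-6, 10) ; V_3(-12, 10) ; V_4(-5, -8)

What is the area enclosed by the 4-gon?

148

Cross-terms: 50, 60, 146, 40  ⇒  Σ = 296
Area = |Σ|/2 = 148.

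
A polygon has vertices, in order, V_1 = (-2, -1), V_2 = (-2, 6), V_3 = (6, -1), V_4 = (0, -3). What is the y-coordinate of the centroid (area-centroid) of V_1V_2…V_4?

2/3

Apply the shoelace formula. First the cross-terms c_i = x_i·y_{i+1} − x_{i+1}·y_i:
  -14, -34, -18, -6  ⇒  2A = -72, A = -36.
Then Σ (y_i + y_{i+1})·c_i = -144, so ȳ = -144 / (6·(-36)) = 2/3.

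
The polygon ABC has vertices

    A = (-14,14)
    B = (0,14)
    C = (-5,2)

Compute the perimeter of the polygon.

|AB| = √((14)² + (0)²) = √196 = 14
|BC| = √((-5)² + (-12)²) = √169 = 13
|CA| = √((-9)² + (12)²) = √225 = 15
Perimeter = 14 + 13 + 15 = 42.

42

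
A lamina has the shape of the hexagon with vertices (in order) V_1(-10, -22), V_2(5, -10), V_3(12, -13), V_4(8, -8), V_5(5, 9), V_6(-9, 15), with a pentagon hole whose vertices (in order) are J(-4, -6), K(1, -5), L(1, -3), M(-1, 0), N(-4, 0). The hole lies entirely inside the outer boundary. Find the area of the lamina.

Outer boundary:
Apply the shoelace formula: 2A = Σ (x_i·y_{i+1} − x_{i+1}·y_i), indices taken mod 6.
Σ = (210) + (55) + (8) + (112) + (156) + (348) = 889
Area = |Σ|/2 = 444.5.
Hole:
Apply Gauss's area formula: 2A = Σ (x_i·y_{i+1} − x_{i+1}·y_i), indices taken mod 5.
Σ = (26) + (2) + (-3) + (0) + (24) = 49
Area = |Σ|/2 = 24.5.
Net area = 444.5 − 24.5 = 420.

420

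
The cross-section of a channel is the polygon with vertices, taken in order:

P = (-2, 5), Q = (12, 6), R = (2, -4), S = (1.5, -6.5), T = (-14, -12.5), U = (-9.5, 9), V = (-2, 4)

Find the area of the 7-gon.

Apply the shoelace formula: 2A = Σ (x_i·y_{i+1} − x_{i+1}·y_i), indices taken mod 7.
P→Q: (-2)(6) − (12)(5) = -72
Q→R: (12)(-4) − (2)(6) = -60
R→S: (2)(-6.5) − (1.5)(-4) = -7
S→T: (1.5)(-12.5) − (-14)(-6.5) = -109.75
T→U: (-14)(9) − (-9.5)(-12.5) = -244.75
U→V: (-9.5)(4) − (-2)(9) = -20
V→P: (-2)(5) − (-2)(4) = -2
Σ = -515.5
Area = |Σ|/2 = 257.75.

257.75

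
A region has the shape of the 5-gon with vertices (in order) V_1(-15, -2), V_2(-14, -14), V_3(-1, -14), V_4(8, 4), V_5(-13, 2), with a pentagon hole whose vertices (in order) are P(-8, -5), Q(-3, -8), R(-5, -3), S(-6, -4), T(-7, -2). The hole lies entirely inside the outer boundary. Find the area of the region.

286.5

Outer boundary:
Σ = (182) + (182) + (108) + (68) + (56) = 596
Area = |Σ|/2 = 298.
Hole:
Apply Gauss's area formula: 2A = Σ (x_i·y_{i+1} − x_{i+1}·y_i), indices taken mod 5.
P→Q: (-8)(-8) − (-3)(-5) = 49
Q→R: (-3)(-3) − (-5)(-8) = -31
R→S: (-5)(-4) − (-6)(-3) = 2
S→T: (-6)(-2) − (-7)(-4) = -16
T→P: (-7)(-5) − (-8)(-2) = 19
Σ = 23
Area = |Σ|/2 = 11.5.
Net area = 298 − 11.5 = 286.5.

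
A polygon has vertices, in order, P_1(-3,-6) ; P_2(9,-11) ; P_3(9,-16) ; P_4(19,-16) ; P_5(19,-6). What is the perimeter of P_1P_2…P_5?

|P_1P_2| = √((12)² + (-5)²) = √169 = 13
|P_2P_3| = √((0)² + (-5)²) = √25 = 5
|P_3P_4| = √((10)² + (0)²) = √100 = 10
|P_4P_5| = √((0)² + (10)²) = √100 = 10
|P_5P_1| = √((-22)² + (0)²) = √484 = 22
Perimeter = 13 + 5 + 10 + 10 + 22 = 60.

60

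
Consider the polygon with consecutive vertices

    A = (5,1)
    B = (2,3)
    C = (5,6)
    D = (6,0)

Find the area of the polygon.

10

Σ = (13) + (-3) + (-36) + (6) = -20
Area = |Σ|/2 = 10.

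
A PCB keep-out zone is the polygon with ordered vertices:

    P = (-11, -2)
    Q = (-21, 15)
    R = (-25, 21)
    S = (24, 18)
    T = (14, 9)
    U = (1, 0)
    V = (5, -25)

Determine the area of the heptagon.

Apply the shoelace (surveyor's) formula: 2A = Σ (x_i·y_{i+1} − x_{i+1}·y_i), indices taken mod 7.
Σ = (-207) + (-66) + (-954) + (-36) + (-9) + (-25) + (-285) = -1582
Area = |Σ|/2 = 791.

791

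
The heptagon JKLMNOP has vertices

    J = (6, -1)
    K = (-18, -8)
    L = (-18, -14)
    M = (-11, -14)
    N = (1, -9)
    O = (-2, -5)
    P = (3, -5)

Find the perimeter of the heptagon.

|JK| = √((-24)² + (-7)²) = √625 = 25
|KL| = √((0)² + (-6)²) = √36 = 6
|LM| = √((7)² + (0)²) = √49 = 7
|MN| = √((12)² + (5)²) = √169 = 13
|NO| = √((-3)² + (4)²) = √25 = 5
|OP| = √((5)² + (0)²) = √25 = 5
|PJ| = √((3)² + (4)²) = √25 = 5
Perimeter = 25 + 6 + 7 + 13 + 5 + 5 + 5 = 66.

66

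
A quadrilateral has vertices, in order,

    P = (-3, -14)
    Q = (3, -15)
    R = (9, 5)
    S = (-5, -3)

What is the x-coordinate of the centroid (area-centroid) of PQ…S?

163/111

Apply the shoelace formula. First the cross-terms c_i = x_i·y_{i+1} − x_{i+1}·y_i:
  87, 150, -2, 61  ⇒  2A = 296, A = 148.
Then Σ (x_i + x_{i+1})·c_i = 1304, so x̄ = 1304 / (6·148) = 163/111.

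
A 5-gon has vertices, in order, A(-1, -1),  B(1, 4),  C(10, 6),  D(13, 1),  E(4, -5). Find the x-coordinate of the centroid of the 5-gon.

1046/183

Apply the surveyor's formula. First the cross-terms c_i = x_i·y_{i+1} − x_{i+1}·y_i:
  -3, -34, -68, -69, -9  ⇒  2A = -183, A = -91.5.
Then Σ (x_i + x_{i+1})·c_i = -3138, so x̄ = -3138 / (6·(-91.5)) = 1046/183.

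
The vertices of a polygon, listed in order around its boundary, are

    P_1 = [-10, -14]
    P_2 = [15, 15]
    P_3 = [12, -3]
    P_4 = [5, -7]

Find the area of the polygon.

Apply Gauss's area formula: 2A = Σ (x_i·y_{i+1} − x_{i+1}·y_i), indices taken mod 4.
Cross-terms: 60, -225, -69, -140  ⇒  Σ = -374
Area = |Σ|/2 = 187.

187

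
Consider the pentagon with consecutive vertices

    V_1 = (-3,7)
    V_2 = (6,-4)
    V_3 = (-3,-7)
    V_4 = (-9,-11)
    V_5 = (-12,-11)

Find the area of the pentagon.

Apply the surveyor's formula: 2A = Σ (x_i·y_{i+1} − x_{i+1}·y_i), indices taken mod 5.
Σ = (-30) + (-54) + (-30) + (-33) + (-117) = -264
Area = |Σ|/2 = 132.

132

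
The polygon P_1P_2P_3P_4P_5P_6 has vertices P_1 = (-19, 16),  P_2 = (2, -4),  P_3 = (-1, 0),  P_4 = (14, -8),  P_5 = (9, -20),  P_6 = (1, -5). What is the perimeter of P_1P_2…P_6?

|P_1P_2| = √((21)² + (-20)²) = √841 = 29
|P_2P_3| = √((-3)² + (4)²) = √25 = 5
|P_3P_4| = √((15)² + (-8)²) = √289 = 17
|P_4P_5| = √((-5)² + (-12)²) = √169 = 13
|P_5P_6| = √((-8)² + (15)²) = √289 = 17
|P_6P_1| = √((-20)² + (21)²) = √841 = 29
Perimeter = 29 + 5 + 17 + 13 + 17 + 29 = 110.

110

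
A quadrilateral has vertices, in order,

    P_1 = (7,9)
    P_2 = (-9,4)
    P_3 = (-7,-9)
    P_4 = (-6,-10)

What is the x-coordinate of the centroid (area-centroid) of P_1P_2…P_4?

Apply the shoelace (surveyor's) formula. First the cross-terms c_i = x_i·y_{i+1} − x_{i+1}·y_i:
  109, 109, 16, 16  ⇒  2A = 250, A = 125.
Then Σ (x_i + x_{i+1})·c_i = -2154, so x̄ = -2154 / (6·125) = -2.872.

-2.872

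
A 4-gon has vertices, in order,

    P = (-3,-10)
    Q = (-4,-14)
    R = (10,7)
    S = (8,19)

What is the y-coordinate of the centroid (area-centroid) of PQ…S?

163/45

Apply the surveyor's formula. First the cross-terms c_i = x_i·y_{i+1} − x_{i+1}·y_i:
  2, 112, 134, -23  ⇒  2A = 225, A = 112.5.
Then Σ (y_i + y_{i+1})·c_i = 2445, so ȳ = 2445 / (6·112.5) = 163/45.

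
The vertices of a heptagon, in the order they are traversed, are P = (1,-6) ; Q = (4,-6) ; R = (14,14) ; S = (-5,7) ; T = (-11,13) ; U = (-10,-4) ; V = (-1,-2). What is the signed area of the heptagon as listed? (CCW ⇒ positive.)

Apply Gauss's area formula: 2A = Σ (x_i·y_{i+1} − x_{i+1}·y_i), indices taken mod 7.
Cross-terms: 18, 140, 168, 12, 174, 16, 8  ⇒  Σ = 536
Signed area = Σ/2 = 268 (positive ⇒ counter-clockwise traversal).

268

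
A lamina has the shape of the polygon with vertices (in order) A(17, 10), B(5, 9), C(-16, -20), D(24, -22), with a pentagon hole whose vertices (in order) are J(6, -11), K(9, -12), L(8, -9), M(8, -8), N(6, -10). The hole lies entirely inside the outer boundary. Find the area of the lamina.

Outer boundary:
Apply Gauss's area formula: 2A = Σ (x_i·y_{i+1} − x_{i+1}·y_i), indices taken mod 4.
A→B: (17)(9) − (5)(10) = 103
B→C: (5)(-20) − (-16)(9) = 44
C→D: (-16)(-22) − (24)(-20) = 832
D→A: (24)(10) − (17)(-22) = 614
Σ = 1593
Area = |Σ|/2 = 796.5.
Hole:
Apply the shoelace (surveyor's) formula: 2A = Σ (x_i·y_{i+1} − x_{i+1}·y_i), indices taken mod 5.
Σ = (27) + (15) + (8) + (-32) + (-6) = 12
Area = |Σ|/2 = 6.
Net area = 796.5 − 6 = 790.5.

790.5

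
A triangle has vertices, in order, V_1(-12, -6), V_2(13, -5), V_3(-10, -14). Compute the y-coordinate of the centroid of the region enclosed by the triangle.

-25/3

Apply Gauss's area formula. First the cross-terms c_i = x_i·y_{i+1} − x_{i+1}·y_i:
  138, -232, -108  ⇒  2A = -202, A = -101.
Then Σ (y_i + y_{i+1})·c_i = 5050, so ȳ = 5050 / (6·(-101)) = -25/3.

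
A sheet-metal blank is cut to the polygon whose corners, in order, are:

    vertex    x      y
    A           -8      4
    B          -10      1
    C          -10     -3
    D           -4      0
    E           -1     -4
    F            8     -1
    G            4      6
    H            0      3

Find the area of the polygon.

Apply the shoelace formula: 2A = Σ (x_i·y_{i+1} − x_{i+1}·y_i), indices taken mod 8.
Cross-terms: 32, 40, -12, 16, 33, 52, 12, 24  ⇒  Σ = 197
Area = |Σ|/2 = 98.5.

98.5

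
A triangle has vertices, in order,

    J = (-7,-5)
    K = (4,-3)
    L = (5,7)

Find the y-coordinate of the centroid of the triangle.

-1/3

Apply the shoelace (surveyor's) formula. First the cross-terms c_i = x_i·y_{i+1} − x_{i+1}·y_i:
  41, 43, 24  ⇒  2A = 108, A = 54.
Then Σ (y_i + y_{i+1})·c_i = -108, so ȳ = -108 / (6·54) = -1/3.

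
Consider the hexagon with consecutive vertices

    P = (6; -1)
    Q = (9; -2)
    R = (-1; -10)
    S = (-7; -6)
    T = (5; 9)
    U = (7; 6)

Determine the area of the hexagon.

Apply the shoelace (surveyor's) formula: 2A = Σ (x_i·y_{i+1} − x_{i+1}·y_i), indices taken mod 6.
P→Q: (6)(-2) − (9)(-1) = -3
Q→R: (9)(-10) − (-1)(-2) = -92
R→S: (-1)(-6) − (-7)(-10) = -64
S→T: (-7)(9) − (5)(-6) = -33
T→U: (5)(6) − (7)(9) = -33
U→P: (7)(-1) − (6)(6) = -43
Σ = -268
Area = |Σ|/2 = 134.

134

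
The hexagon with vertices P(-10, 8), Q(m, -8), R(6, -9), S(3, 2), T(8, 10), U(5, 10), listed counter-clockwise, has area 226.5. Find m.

The doubled signed area Σ (x_i y_{i+1} − x_{i+1} y_i) is linear in m.
With m=0 it equals 351; the coefficient of m is -17 (from the two edges through Q).
So -17·m + 351 = 2·226.5 = 453 ⇒ m = -6.

-6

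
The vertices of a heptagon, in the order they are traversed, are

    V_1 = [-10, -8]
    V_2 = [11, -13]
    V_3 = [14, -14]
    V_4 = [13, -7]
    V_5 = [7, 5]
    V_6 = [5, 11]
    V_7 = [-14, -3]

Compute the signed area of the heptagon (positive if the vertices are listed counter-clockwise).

Σ = (218) + (28) + (84) + (114) + (52) + (139) + (82) = 717
Signed area = Σ/2 = 358.5 (positive ⇒ counter-clockwise traversal).

358.5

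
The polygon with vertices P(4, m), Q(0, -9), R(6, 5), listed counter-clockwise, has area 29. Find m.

Write out the shoelace sum; only the two edges meeting at P involve m:
2·Area = [(6·m − 4·5) + (4·(-9) − 0·m)] + 54
       = 6·m + -2 = 58
⇒ m = 10.

10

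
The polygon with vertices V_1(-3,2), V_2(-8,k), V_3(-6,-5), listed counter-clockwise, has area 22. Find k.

5

The doubled signed area Σ (x_i y_{i+1} − x_{i+1} y_i) is linear in k.
With k=0 it equals 29; the coefficient of k is 3 (from the two edges through V_2).
So 3·k + 29 = 2·22 = 44 ⇒ k = 5.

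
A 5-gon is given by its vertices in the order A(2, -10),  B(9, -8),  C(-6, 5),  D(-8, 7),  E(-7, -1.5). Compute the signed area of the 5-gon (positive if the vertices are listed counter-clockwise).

Apply the surveyor's formula: 2A = Σ (x_i·y_{i+1} − x_{i+1}·y_i), indices taken mod 5.
Σ = (74) + (-3) + (-2) + (61) + (73) = 203
Signed area = Σ/2 = 101.5 (positive ⇒ counter-clockwise traversal).

101.5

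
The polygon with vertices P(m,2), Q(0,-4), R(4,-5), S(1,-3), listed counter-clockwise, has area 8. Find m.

-5

The doubled signed area Σ (x_i y_{i+1} − x_{i+1} y_i) is linear in m.
With m=0 it equals 11; the coefficient of m is -1 (from the two edges through P).
So -1·m + 11 = 2·8 = 16 ⇒ m = -5.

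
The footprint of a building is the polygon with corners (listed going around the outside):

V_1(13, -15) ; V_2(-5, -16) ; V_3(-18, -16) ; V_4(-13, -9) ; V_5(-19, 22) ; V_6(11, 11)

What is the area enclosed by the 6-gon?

Apply the shoelace (surveyor's) formula: 2A = Σ (x_i·y_{i+1} − x_{i+1}·y_i), indices taken mod 6.
Cross-terms: -283, -208, -46, -457, -451, -308  ⇒  Σ = -1753
Area = |Σ|/2 = 876.5.

876.5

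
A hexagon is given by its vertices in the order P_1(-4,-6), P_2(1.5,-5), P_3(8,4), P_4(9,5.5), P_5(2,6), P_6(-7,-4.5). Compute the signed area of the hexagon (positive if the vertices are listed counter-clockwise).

Apply the surveyor's formula: 2A = Σ (x_i·y_{i+1} − x_{i+1}·y_i), indices taken mod 6.
P_1→P_2: (-4)(-5) − (1.5)(-6) = 29
P_2→P_3: (1.5)(4) − (8)(-5) = 46
P_3→P_4: (8)(5.5) − (9)(4) = 8
P_4→P_5: (9)(6) − (2)(5.5) = 43
P_5→P_6: (2)(-4.5) − (-7)(6) = 33
P_6→P_1: (-7)(-6) − (-4)(-4.5) = 24
Σ = 183
Signed area = Σ/2 = 91.5 (positive ⇒ counter-clockwise traversal).

91.5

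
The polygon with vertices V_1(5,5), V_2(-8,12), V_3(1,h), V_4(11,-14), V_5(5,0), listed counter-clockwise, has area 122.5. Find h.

-4

Write out the shoelace sum; only the two edges meeting at V_3 involve h:
2·Area = [((-8)·h − 1·12) + (1·(-14) − 11·h)] + 195
       = -19·h + 169 = 245
⇒ h = -4.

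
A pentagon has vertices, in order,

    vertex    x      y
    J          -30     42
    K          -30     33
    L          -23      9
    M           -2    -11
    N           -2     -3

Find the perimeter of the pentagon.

124

|JK| = √((0)² + (-9)²) = √81 = 9
|KL| = √((7)² + (-24)²) = √625 = 25
|LM| = √((21)² + (-20)²) = √841 = 29
|MN| = √((0)² + (8)²) = √64 = 8
|NJ| = √((-28)² + (45)²) = √2809 = 53
Perimeter = 9 + 25 + 29 + 8 + 53 = 124.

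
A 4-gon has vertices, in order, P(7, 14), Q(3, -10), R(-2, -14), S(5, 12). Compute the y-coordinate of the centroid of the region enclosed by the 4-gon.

-292/213

Apply Gauss's area formula. First the cross-terms c_i = x_i·y_{i+1} − x_{i+1}·y_i:
  -112, -62, 46, -14  ⇒  2A = -142, A = -71.
Then Σ (y_i + y_{i+1})·c_i = 584, so ȳ = 584 / (6·(-71)) = -292/213.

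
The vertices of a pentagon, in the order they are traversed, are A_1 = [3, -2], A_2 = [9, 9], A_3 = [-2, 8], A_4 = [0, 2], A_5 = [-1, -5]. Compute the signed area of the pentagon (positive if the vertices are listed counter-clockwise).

75

Apply the shoelace formula: 2A = Σ (x_i·y_{i+1} − x_{i+1}·y_i), indices taken mod 5.
A_1→A_2: (3)(9) − (9)(-2) = 45
A_2→A_3: (9)(8) − (-2)(9) = 90
A_3→A_4: (-2)(2) − (0)(8) = -4
A_4→A_5: (0)(-5) − (-1)(2) = 2
A_5→A_1: (-1)(-2) − (3)(-5) = 17
Σ = 150
Signed area = Σ/2 = 75 (positive ⇒ counter-clockwise traversal).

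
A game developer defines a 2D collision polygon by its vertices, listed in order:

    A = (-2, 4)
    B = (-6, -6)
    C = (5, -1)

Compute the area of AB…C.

Apply the surveyor's formula: 2A = Σ (x_i·y_{i+1} − x_{i+1}·y_i), indices taken mod 3.
A→B: (-2)(-6) − (-6)(4) = 36
B→C: (-6)(-1) − (5)(-6) = 36
C→A: (5)(4) − (-2)(-1) = 18
Σ = 90
Area = |Σ|/2 = 45.

45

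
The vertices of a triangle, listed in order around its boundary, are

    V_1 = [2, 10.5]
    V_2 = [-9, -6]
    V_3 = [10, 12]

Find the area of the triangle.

57.75

Σ = (82.5) + (-48) + (81) = 115.5
Area = |Σ|/2 = 57.75.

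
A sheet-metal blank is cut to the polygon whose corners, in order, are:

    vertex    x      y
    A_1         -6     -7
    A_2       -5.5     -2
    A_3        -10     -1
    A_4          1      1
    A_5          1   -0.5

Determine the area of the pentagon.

30.75

Apply the surveyor's formula: 2A = Σ (x_i·y_{i+1} − x_{i+1}·y_i), indices taken mod 5.
Cross-terms: -26.5, -14.5, -9, -1.5, -10  ⇒  Σ = -61.5
Area = |Σ|/2 = 30.75.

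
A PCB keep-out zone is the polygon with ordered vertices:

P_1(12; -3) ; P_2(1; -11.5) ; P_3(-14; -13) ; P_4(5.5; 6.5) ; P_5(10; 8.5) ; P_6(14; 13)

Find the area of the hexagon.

266.875

Apply the surveyor's formula: 2A = Σ (x_i·y_{i+1} − x_{i+1}·y_i), indices taken mod 6.
P_1→P_2: (12)(-11.5) − (1)(-3) = -135
P_2→P_3: (1)(-13) − (-14)(-11.5) = -174
P_3→P_4: (-14)(6.5) − (5.5)(-13) = -19.5
P_4→P_5: (5.5)(8.5) − (10)(6.5) = -18.25
P_5→P_6: (10)(13) − (14)(8.5) = 11
P_6→P_1: (14)(-3) − (12)(13) = -198
Σ = -533.75
Area = |Σ|/2 = 266.875.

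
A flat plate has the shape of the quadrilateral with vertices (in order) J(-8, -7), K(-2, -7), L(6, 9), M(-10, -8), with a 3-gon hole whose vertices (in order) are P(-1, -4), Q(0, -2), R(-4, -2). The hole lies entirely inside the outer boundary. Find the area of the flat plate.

Outer boundary:
Σ = (42) + (24) + (42) + (6) = 114
Area = |Σ|/2 = 57.
Hole:
Cross-terms: 2, -8, 14  ⇒  Σ = 8
Area = |Σ|/2 = 4.
Net area = 57 − 4 = 53.

53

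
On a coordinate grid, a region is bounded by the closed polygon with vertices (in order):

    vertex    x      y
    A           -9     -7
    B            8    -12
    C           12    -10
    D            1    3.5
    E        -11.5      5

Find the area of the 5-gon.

225.375

Apply the surveyor's formula: 2A = Σ (x_i·y_{i+1} − x_{i+1}·y_i), indices taken mod 5.
Cross-terms: 164, 64, 52, 45.25, 125.5  ⇒  Σ = 450.75
Area = |Σ|/2 = 225.375.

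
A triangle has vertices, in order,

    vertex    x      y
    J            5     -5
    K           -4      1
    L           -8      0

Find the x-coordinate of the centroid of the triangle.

Apply Gauss's area formula. First the cross-terms c_i = x_i·y_{i+1} − x_{i+1}·y_i:
  -15, 8, 40  ⇒  2A = 33, A = 16.5.
Then Σ (x_i + x_{i+1})·c_i = -231, so x̄ = -231 / (6·16.5) = -7/3.

-7/3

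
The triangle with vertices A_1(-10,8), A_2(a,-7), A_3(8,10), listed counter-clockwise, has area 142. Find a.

-3

The doubled signed area Σ (x_i y_{i+1} − x_{i+1} y_i) is linear in a.
With a=0 it equals 290; the coefficient of a is 2 (from the two edges through A_2).
So 2·a + 290 = 2·142 = 284 ⇒ a = -3.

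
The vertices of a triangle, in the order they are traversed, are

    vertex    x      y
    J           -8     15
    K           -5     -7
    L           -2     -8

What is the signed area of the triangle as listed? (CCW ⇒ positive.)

31.5

Σ = (131) + (26) + (-94) = 63
Signed area = Σ/2 = 31.5 (positive ⇒ counter-clockwise traversal).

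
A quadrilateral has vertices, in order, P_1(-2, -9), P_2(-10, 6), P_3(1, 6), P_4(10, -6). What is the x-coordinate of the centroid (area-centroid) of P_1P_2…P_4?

-23/84

Apply the surveyor's formula. First the cross-terms c_i = x_i·y_{i+1} − x_{i+1}·y_i:
  -102, -66, -66, -102  ⇒  2A = -336, A = -168.
Then Σ (x_i + x_{i+1})·c_i = 276, so x̄ = 276 / (6·(-168)) = -23/84.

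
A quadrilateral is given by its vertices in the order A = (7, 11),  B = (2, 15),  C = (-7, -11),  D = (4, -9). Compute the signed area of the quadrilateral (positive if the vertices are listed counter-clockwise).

190

Apply the shoelace formula: 2A = Σ (x_i·y_{i+1} − x_{i+1}·y_i), indices taken mod 4.
Cross-terms: 83, 83, 107, 107  ⇒  Σ = 380
Signed area = Σ/2 = 190 (positive ⇒ counter-clockwise traversal).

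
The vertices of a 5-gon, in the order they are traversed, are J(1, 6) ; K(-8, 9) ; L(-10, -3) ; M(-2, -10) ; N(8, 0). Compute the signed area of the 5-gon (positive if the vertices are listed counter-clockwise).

Apply the shoelace formula: 2A = Σ (x_i·y_{i+1} − x_{i+1}·y_i), indices taken mod 5.
J→K: (1)(9) − (-8)(6) = 57
K→L: (-8)(-3) − (-10)(9) = 114
L→M: (-10)(-10) − (-2)(-3) = 94
M→N: (-2)(0) − (8)(-10) = 80
N→J: (8)(6) − (1)(0) = 48
Σ = 393
Signed area = Σ/2 = 196.5 (positive ⇒ counter-clockwise traversal).

196.5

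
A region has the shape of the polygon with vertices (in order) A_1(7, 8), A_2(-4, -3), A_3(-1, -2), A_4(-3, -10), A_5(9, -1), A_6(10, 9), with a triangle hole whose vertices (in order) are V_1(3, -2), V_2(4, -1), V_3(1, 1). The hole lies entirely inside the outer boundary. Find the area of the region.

Outer boundary:
A_1→A_2: (7)(-3) − (-4)(8) = 11
A_2→A_3: (-4)(-2) − (-1)(-3) = 5
A_3→A_4: (-1)(-10) − (-3)(-2) = 4
A_4→A_5: (-3)(-1) − (9)(-10) = 93
A_5→A_6: (9)(9) − (10)(-1) = 91
A_6→A_1: (10)(8) − (7)(9) = 17
Σ = 221
Area = |Σ|/2 = 110.5.
Hole:
Σ = (5) + (5) + (-5) = 5
Area = |Σ|/2 = 2.5.
Net area = 110.5 − 2.5 = 108.

108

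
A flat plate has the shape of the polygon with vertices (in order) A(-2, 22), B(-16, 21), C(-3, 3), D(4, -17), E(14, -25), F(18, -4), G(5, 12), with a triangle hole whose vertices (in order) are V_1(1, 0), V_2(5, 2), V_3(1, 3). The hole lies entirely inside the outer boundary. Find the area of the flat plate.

627

Outer boundary:
Apply the shoelace formula: 2A = Σ (x_i·y_{i+1} − x_{i+1}·y_i), indices taken mod 7.
A→B: (-2)(21) − (-16)(22) = 310
B→C: (-16)(3) − (-3)(21) = 15
C→D: (-3)(-17) − (4)(3) = 39
D→E: (4)(-25) − (14)(-17) = 138
E→F: (14)(-4) − (18)(-25) = 394
F→G: (18)(12) − (5)(-4) = 236
G→A: (5)(22) − (-2)(12) = 134
Σ = 1266
Area = |Σ|/2 = 633.
Hole:
Apply the surveyor's formula: 2A = Σ (x_i·y_{i+1} − x_{i+1}·y_i), indices taken mod 3.
Σ = (2) + (13) + (-3) = 12
Area = |Σ|/2 = 6.
Net area = 633 − 6 = 627.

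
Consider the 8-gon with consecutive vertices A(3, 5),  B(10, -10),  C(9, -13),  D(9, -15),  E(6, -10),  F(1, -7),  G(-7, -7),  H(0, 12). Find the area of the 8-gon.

Apply Gauss's area formula: 2A = Σ (x_i·y_{i+1} − x_{i+1}·y_i), indices taken mod 8.
Σ = (-80) + (-40) + (-18) + (0) + (-32) + (-56) + (-84) + (-36) = -346
Area = |Σ|/2 = 173.

173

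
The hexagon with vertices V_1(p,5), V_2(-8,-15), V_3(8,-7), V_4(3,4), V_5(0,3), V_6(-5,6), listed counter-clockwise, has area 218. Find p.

The doubled signed area Σ (x_i y_{i+1} − x_{i+1} y_i) is linear in p.
With p=0 it equals 268; the coefficient of p is -21 (from the two edges through V_1).
So -21·p + 268 = 2·218 = 436 ⇒ p = -8.

-8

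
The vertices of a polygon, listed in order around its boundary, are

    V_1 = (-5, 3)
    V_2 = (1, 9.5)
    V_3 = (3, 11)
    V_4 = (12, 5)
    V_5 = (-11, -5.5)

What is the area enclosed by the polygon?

128.25

Apply the shoelace formula: 2A = Σ (x_i·y_{i+1} − x_{i+1}·y_i), indices taken mod 5.
Cross-terms: -50.5, -17.5, -117, -11, -60.5  ⇒  Σ = -256.5
Area = |Σ|/2 = 128.25.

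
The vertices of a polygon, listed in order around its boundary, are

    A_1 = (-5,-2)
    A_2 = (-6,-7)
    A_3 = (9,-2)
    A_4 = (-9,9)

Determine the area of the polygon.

112

Cross-terms: 23, 75, 63, 63  ⇒  Σ = 224
Area = |Σ|/2 = 112.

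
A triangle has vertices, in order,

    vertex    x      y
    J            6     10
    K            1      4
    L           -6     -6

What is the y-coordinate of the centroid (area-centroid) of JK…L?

Apply Gauss's area formula. First the cross-terms c_i = x_i·y_{i+1} − x_{i+1}·y_i:
  14, 18, -24  ⇒  2A = 8, A = 4.
Then Σ (y_i + y_{i+1})·c_i = 64, so ȳ = 64 / (6·4) = 8/3.

8/3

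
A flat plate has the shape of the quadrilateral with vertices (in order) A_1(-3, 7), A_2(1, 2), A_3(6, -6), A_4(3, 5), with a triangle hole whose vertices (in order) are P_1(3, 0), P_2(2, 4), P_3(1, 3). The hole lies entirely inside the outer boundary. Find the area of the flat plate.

Outer boundary:
A_1→A_2: (-3)(2) − (1)(7) = -13
A_2→A_3: (1)(-6) − (6)(2) = -18
A_3→A_4: (6)(5) − (3)(-6) = 48
A_4→A_1: (3)(7) − (-3)(5) = 36
Σ = 53
Area = |Σ|/2 = 26.5.
Hole:
Σ = (12) + (2) + (-9) = 5
Area = |Σ|/2 = 2.5.
Net area = 26.5 − 2.5 = 24.

24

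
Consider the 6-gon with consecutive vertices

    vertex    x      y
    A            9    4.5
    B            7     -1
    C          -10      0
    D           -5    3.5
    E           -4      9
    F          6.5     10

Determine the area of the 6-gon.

137.875

Σ = (-40.5) + (-10) + (-35) + (-31) + (-98.5) + (-60.75) = -275.75
Area = |Σ|/2 = 137.875.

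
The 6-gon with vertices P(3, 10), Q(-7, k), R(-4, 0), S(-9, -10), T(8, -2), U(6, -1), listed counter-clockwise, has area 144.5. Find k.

2

The doubled signed area Σ (x_i y_{i+1} − x_{i+1} y_i) is linear in k.
With k=0 it equals 275; the coefficient of k is 7 (from the two edges through Q).
So 7·k + 275 = 2·144.5 = 289 ⇒ k = 2.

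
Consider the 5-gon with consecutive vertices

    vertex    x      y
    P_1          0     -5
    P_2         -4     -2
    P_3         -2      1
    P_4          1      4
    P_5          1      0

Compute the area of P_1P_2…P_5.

23

Apply the shoelace (surveyor's) formula: 2A = Σ (x_i·y_{i+1} − x_{i+1}·y_i), indices taken mod 5.
Σ = (-20) + (-8) + (-9) + (-4) + (-5) = -46
Area = |Σ|/2 = 23.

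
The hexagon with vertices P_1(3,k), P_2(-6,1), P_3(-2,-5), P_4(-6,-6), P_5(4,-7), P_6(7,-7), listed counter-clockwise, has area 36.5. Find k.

The doubled signed area Σ (x_i y_{i+1} − x_{i+1} y_i) is linear in k.
With k=0 it equals 125; the coefficient of k is 13 (from the two edges through P_1).
So 13·k + 125 = 2·36.5 = 73 ⇒ k = -4.

-4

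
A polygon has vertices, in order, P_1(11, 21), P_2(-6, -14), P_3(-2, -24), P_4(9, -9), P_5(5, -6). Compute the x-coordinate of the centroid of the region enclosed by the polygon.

265/121

Apply the shoelace formula. First the cross-terms c_i = x_i·y_{i+1} − x_{i+1}·y_i:
  -28, 116, 234, -9, 171  ⇒  2A = 484, A = 242.
Then Σ (x_i + x_{i+1})·c_i = 3180, so x̄ = 3180 / (6·242) = 265/121.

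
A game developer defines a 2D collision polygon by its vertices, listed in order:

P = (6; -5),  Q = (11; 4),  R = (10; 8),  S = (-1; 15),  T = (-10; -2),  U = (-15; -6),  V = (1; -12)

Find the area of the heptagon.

360

Apply the shoelace (surveyor's) formula: 2A = Σ (x_i·y_{i+1} − x_{i+1}·y_i), indices taken mod 7.
Cross-terms: 79, 48, 158, 152, 30, 186, 67  ⇒  Σ = 720
Area = |Σ|/2 = 360.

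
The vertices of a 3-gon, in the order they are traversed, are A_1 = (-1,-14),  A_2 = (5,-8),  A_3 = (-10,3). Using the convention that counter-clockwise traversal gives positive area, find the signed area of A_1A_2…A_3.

A_1→A_2: (-1)(-8) − (5)(-14) = 78
A_2→A_3: (5)(3) − (-10)(-8) = -65
A_3→A_1: (-10)(-14) − (-1)(3) = 143
Σ = 156
Signed area = Σ/2 = 78 (positive ⇒ counter-clockwise traversal).

78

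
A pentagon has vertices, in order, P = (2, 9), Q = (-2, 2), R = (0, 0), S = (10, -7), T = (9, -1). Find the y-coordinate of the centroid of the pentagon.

241/237

Apply Gauss's area formula. First the cross-terms c_i = x_i·y_{i+1} − x_{i+1}·y_i:
  22, 0, 0, 53, 83  ⇒  2A = 158, A = 79.
Then Σ (y_i + y_{i+1})·c_i = 482, so ȳ = 482 / (6·79) = 241/237.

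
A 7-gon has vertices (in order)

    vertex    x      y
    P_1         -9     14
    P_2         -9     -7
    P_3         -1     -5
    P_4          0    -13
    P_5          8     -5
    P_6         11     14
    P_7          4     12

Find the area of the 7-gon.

375.5

P_1→P_2: (-9)(-7) − (-9)(14) = 189
P_2→P_3: (-9)(-5) − (-1)(-7) = 38
P_3→P_4: (-1)(-13) − (0)(-5) = 13
P_4→P_5: (0)(-5) − (8)(-13) = 104
P_5→P_6: (8)(14) − (11)(-5) = 167
P_6→P_7: (11)(12) − (4)(14) = 76
P_7→P_1: (4)(14) − (-9)(12) = 164
Σ = 751
Area = |Σ|/2 = 375.5.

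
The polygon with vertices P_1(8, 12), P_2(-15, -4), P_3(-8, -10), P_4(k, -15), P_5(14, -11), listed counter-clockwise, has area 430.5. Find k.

-9

The doubled signed area Σ (x_i y_{i+1} − x_{i+1} y_i) is linear in k.
With k=0 it equals 852; the coefficient of k is -1 (from the two edges through P_4).
So -1·k + 852 = 2·430.5 = 861 ⇒ k = -9.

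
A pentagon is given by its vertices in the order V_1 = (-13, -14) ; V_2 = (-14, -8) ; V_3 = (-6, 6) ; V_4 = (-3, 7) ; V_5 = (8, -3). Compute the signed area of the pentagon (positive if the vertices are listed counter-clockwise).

-223

Apply the shoelace formula: 2A = Σ (x_i·y_{i+1} − x_{i+1}·y_i), indices taken mod 5.
Σ = (-92) + (-132) + (-24) + (-47) + (-151) = -446
Signed area = Σ/2 = -223 (negative ⇒ clockwise traversal).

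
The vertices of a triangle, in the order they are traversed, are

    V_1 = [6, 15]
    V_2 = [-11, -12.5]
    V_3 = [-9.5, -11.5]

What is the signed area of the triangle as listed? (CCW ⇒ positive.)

12.125

Σ = (90) + (7.75) + (-73.5) = 24.25
Signed area = Σ/2 = 12.125 (positive ⇒ counter-clockwise traversal).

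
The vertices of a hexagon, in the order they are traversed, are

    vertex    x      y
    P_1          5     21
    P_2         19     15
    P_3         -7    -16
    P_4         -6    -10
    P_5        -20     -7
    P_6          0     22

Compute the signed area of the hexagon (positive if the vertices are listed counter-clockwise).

Apply the shoelace formula: 2A = Σ (x_i·y_{i+1} − x_{i+1}·y_i), indices taken mod 6.
P_1→P_2: (5)(15) − (19)(21) = -324
P_2→P_3: (19)(-16) − (-7)(15) = -199
P_3→P_4: (-7)(-10) − (-6)(-16) = -26
P_4→P_5: (-6)(-7) − (-20)(-10) = -158
P_5→P_6: (-20)(22) − (0)(-7) = -440
P_6→P_1: (0)(21) − (5)(22) = -110
Σ = -1257
Signed area = Σ/2 = -628.5 (negative ⇒ clockwise traversal).

-628.5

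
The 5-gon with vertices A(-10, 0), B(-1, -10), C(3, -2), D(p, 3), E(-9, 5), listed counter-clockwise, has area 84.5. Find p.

The doubled signed area Σ (x_i y_{i+1} − x_{i+1} y_i) is linear in p.
With p=0 it equals 218; the coefficient of p is 7 (from the two edges through D).
So 7·p + 218 = 2·84.5 = 169 ⇒ p = -7.

-7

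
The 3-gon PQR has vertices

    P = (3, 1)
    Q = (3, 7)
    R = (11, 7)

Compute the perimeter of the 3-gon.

|PQ| = √((0)² + (6)²) = √36 = 6
|QR| = √((8)² + (0)²) = √64 = 8
|RP| = √((-8)² + (-6)²) = √100 = 10
Perimeter = 6 + 8 + 10 = 24.

24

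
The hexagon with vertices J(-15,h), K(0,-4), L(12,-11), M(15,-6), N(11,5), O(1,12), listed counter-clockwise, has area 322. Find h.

Write out the shoelace sum; only the two edges meeting at J involve h:
2·Area = [(1·h − (-15)·12) + ((-15)·(-4) − 0·h)] + 409
       = 1·h + 649 = 644
⇒ h = -5.

-5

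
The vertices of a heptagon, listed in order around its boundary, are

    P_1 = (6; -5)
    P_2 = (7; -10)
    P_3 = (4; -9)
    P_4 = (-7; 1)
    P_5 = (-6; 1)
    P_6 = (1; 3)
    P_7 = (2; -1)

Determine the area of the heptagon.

69

Apply Gauss's area formula: 2A = Σ (x_i·y_{i+1} − x_{i+1}·y_i), indices taken mod 7.
Σ = (-25) + (-23) + (-59) + (-1) + (-19) + (-7) + (-4) = -138
Area = |Σ|/2 = 69.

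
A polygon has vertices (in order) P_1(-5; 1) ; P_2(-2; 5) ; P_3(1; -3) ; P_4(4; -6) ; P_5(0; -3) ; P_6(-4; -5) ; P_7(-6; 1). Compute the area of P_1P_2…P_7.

Apply the surveyor's formula: 2A = Σ (x_i·y_{i+1} − x_{i+1}·y_i), indices taken mod 7.
P_1→P_2: (-5)(5) − (-2)(1) = -23
P_2→P_3: (-2)(-3) − (1)(5) = 1
P_3→P_4: (1)(-6) − (4)(-3) = 6
P_4→P_5: (4)(-3) − (0)(-6) = -12
P_5→P_6: (0)(-5) − (-4)(-3) = -12
P_6→P_7: (-4)(1) − (-6)(-5) = -34
P_7→P_1: (-6)(1) − (-5)(1) = -1
Σ = -75
Area = |Σ|/2 = 37.5.

37.5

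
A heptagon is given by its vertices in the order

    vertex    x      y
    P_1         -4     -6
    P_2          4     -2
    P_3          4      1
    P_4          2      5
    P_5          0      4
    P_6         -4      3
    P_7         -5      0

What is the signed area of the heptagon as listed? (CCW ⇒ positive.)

Σ = (32) + (12) + (18) + (8) + (16) + (15) + (30) = 131
Signed area = Σ/2 = 65.5 (positive ⇒ counter-clockwise traversal).

65.5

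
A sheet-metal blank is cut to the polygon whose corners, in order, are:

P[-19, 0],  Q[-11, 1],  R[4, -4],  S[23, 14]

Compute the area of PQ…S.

217.5

Apply the surveyor's formula: 2A = Σ (x_i·y_{i+1} − x_{i+1}·y_i), indices taken mod 4.
P→Q: (-19)(1) − (-11)(0) = -19
Q→R: (-11)(-4) − (4)(1) = 40
R→S: (4)(14) − (23)(-4) = 148
S→P: (23)(0) − (-19)(14) = 266
Σ = 435
Area = |Σ|/2 = 217.5.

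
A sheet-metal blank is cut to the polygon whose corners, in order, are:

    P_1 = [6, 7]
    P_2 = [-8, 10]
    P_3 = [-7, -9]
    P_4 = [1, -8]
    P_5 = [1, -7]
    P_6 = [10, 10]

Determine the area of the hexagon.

Σ = (116) + (142) + (65) + (1) + (80) + (10) = 414
Area = |Σ|/2 = 207.

207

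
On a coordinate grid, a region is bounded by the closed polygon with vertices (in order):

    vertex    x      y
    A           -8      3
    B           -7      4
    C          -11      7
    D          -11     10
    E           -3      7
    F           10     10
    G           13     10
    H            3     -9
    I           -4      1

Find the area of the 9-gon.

205

Apply the shoelace (surveyor's) formula: 2A = Σ (x_i·y_{i+1} − x_{i+1}·y_i), indices taken mod 9.
A→B: (-8)(4) − (-7)(3) = -11
B→C: (-7)(7) − (-11)(4) = -5
C→D: (-11)(10) − (-11)(7) = -33
D→E: (-11)(7) − (-3)(10) = -47
E→F: (-3)(10) − (10)(7) = -100
F→G: (10)(10) − (13)(10) = -30
G→H: (13)(-9) − (3)(10) = -147
H→I: (3)(1) − (-4)(-9) = -33
I→A: (-4)(3) − (-8)(1) = -4
Σ = -410
Area = |Σ|/2 = 205.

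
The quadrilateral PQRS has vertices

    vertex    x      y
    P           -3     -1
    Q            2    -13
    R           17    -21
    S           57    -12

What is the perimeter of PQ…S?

|PQ| = √((5)² + (-12)²) = √169 = 13
|QR| = √((15)² + (-8)²) = √289 = 17
|RS| = √((40)² + (9)²) = √1681 = 41
|SP| = √((-60)² + (11)²) = √3721 = 61
Perimeter = 13 + 17 + 41 + 61 = 132.

132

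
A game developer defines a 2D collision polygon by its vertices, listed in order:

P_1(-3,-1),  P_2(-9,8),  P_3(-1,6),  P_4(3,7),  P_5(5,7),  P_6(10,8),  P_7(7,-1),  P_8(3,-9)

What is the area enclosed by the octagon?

Apply Gauss's area formula: 2A = Σ (x_i·y_{i+1} − x_{i+1}·y_i), indices taken mod 8.
Σ = (-33) + (-46) + (-25) + (-14) + (-30) + (-66) + (-60) + (-30) = -304
Area = |Σ|/2 = 152.

152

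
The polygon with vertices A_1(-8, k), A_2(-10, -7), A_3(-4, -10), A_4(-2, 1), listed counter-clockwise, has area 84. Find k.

The doubled signed area Σ (x_i y_{i+1} − x_{i+1} y_i) is linear in k.
With k=0 it equals 112; the coefficient of k is 8 (from the two edges through A_1).
So 8·k + 112 = 2·84 = 168 ⇒ k = 7.

7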